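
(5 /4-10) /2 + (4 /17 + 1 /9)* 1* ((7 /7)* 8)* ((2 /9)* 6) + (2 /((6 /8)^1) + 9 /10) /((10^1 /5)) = 20257 /18360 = 1.10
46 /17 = 2.71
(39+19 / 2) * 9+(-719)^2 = 1034795 / 2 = 517397.50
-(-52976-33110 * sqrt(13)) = 52976 + 33110 * sqrt(13) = 172355.80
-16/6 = -8/3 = -2.67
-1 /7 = -0.14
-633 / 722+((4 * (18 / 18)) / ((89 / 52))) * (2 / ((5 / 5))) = 244015 / 64258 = 3.80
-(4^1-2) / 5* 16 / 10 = -16 / 25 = -0.64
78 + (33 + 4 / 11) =111.36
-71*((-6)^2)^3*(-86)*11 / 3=1044565632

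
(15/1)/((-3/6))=-30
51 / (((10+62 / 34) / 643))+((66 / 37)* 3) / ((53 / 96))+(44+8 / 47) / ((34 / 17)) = 17323353007 / 6175189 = 2805.32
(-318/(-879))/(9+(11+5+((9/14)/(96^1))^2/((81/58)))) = 95735808/6615714097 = 0.01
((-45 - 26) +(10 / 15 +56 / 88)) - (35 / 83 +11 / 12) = -259421 / 3652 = -71.04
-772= -772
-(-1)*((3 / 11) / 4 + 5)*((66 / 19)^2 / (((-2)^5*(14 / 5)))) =-110385 / 161728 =-0.68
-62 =-62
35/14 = 5/2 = 2.50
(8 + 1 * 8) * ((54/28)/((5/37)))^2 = 3992004/1225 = 3258.78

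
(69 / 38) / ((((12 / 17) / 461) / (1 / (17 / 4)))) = 10603 / 38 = 279.03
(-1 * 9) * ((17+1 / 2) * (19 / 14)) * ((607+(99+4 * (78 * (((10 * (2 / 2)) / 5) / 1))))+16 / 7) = -3986865 / 14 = -284776.07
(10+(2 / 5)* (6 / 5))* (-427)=-111874 / 25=-4474.96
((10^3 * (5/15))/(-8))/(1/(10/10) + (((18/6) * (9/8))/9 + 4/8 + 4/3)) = -1000/77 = -12.99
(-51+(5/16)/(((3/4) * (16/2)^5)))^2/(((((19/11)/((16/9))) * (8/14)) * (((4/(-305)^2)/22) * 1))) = 31687325618153937753175/13219909337088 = 2396939707.39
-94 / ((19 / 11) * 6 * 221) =-517 / 12597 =-0.04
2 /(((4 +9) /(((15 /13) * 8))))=240 /169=1.42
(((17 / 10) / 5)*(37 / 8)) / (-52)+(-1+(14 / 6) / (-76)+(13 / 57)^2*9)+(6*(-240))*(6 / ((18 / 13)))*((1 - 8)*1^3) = 983939798393 / 22526400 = 43679.41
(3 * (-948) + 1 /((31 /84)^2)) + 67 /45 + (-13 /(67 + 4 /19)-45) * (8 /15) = -157900046389 /55223865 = -2859.27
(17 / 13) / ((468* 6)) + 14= 511073 / 36504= 14.00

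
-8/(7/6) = -48/7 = -6.86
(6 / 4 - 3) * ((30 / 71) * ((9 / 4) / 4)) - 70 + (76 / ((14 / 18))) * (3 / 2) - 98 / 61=36190425 / 485072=74.61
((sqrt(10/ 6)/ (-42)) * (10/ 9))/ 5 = -sqrt(15)/ 567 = -0.01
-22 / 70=-0.31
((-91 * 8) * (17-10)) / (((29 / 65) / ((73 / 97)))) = -8595.99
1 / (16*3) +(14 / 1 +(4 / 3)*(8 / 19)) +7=21.58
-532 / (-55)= 532 / 55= 9.67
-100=-100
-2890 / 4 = -1445 / 2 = -722.50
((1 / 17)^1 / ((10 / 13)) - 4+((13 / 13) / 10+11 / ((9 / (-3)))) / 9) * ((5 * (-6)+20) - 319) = 3261706 / 2295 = 1421.22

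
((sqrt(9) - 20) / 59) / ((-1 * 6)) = 17 / 354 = 0.05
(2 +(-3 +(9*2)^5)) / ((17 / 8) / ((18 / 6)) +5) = 45349608 / 137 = 331019.04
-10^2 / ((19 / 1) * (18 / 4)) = -200 / 171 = -1.17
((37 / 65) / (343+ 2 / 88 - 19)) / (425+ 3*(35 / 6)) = 0.00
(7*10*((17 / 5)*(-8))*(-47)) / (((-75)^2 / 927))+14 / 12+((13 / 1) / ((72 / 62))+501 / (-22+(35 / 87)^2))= 54808422423797 / 3719092500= 14737.04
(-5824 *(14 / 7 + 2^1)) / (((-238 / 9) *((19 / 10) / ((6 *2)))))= 1797120 / 323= 5563.84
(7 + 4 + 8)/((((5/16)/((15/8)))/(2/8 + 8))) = 1881/2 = 940.50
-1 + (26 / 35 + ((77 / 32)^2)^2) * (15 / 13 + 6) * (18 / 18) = 116481503143 / 477102080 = 244.14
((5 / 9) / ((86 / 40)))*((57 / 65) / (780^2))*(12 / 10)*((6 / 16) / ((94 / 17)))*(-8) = -323 / 1332041100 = -0.00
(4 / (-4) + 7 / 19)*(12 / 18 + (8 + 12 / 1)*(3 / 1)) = -38.32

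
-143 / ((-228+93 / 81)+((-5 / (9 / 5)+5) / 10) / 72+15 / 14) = 0.63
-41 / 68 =-0.60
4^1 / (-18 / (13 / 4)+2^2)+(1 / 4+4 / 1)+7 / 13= 569 / 260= 2.19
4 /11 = 0.36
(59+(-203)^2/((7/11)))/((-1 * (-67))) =967.40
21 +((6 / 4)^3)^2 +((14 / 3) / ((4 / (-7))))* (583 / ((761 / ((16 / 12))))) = 24.05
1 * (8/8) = 1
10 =10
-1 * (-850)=850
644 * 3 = 1932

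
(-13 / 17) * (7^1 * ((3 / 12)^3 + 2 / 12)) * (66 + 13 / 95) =-4002271 / 62016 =-64.54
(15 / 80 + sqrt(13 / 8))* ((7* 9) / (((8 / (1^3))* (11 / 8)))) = 189 / 176 + 63* sqrt(26) / 44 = 8.37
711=711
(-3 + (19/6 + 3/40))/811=29/97320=0.00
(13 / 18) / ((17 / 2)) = 13 / 153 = 0.08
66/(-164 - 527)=-0.10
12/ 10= 6/ 5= 1.20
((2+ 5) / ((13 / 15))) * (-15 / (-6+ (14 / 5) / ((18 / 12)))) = 23625 / 806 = 29.31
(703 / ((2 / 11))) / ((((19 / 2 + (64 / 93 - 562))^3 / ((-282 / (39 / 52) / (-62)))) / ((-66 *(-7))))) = -69709983213024 / 1081214467788853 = -0.06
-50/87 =-0.57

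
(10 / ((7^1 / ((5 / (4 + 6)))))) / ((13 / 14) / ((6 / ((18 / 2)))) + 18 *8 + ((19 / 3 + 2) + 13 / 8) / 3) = 360 / 74951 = 0.00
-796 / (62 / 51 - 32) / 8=10149 / 3140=3.23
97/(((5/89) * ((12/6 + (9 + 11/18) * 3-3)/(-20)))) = -207192/167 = -1240.67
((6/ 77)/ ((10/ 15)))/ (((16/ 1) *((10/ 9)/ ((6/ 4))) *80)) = 243/ 1971200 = 0.00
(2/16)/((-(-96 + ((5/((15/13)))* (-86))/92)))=69/55228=0.00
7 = 7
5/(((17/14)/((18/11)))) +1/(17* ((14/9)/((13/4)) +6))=956367/141746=6.75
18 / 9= 2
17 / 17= 1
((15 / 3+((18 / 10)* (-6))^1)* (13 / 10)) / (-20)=377 / 1000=0.38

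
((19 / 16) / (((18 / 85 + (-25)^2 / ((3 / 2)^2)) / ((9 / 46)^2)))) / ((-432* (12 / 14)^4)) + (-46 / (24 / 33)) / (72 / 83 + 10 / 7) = -27.55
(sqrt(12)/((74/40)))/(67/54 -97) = -2160 * sqrt(3)/191327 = -0.02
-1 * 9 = -9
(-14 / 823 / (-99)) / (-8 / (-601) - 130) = -4207 / 3182573097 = -0.00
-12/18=-2/3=-0.67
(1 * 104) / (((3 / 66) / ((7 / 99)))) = 1456 / 9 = 161.78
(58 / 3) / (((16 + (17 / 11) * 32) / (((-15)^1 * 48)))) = -638 / 3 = -212.67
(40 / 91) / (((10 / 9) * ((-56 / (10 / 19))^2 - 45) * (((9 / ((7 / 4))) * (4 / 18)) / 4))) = 0.00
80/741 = 0.11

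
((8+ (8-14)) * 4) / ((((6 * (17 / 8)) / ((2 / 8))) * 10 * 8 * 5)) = 1 / 2550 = 0.00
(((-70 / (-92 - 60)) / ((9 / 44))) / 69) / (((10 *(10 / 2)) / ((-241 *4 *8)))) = -296912 / 58995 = -5.03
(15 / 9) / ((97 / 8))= 0.14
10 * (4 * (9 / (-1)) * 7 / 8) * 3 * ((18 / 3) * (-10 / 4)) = 14175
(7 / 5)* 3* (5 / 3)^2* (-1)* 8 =-280 / 3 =-93.33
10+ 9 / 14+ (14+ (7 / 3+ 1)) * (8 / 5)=8059 / 210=38.38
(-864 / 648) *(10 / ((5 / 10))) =-80 / 3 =-26.67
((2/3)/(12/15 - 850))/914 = -0.00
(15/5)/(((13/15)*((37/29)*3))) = 435/481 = 0.90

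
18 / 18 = 1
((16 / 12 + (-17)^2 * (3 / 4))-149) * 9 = 2487 / 4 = 621.75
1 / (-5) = -1 / 5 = -0.20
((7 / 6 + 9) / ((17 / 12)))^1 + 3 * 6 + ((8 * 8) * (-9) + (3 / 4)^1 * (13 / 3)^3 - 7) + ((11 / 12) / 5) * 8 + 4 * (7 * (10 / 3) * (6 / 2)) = -658907 / 3060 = -215.33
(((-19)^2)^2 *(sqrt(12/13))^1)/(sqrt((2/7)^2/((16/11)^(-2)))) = 10034717 *sqrt(39)/208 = 301282.63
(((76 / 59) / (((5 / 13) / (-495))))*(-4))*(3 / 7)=1173744 / 413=2842.00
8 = 8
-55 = -55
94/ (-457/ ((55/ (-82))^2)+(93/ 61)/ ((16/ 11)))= -0.09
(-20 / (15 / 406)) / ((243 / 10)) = -16240 / 729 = -22.28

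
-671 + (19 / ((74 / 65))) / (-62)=-3079783 / 4588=-671.27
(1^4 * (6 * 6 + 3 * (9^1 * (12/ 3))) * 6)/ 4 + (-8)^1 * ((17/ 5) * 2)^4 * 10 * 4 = -85498504/ 125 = -683988.03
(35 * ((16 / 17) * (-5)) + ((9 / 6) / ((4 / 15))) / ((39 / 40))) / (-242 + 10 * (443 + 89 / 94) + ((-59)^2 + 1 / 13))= -1650875 / 79757047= -0.02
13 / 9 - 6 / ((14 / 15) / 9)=-3554 / 63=-56.41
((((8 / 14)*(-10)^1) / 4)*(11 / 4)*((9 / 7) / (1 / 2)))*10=-4950 / 49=-101.02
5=5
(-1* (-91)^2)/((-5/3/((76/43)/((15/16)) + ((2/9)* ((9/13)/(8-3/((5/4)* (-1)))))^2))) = 6807904621/726700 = 9368.25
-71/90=-0.79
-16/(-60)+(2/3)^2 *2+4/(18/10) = 152/45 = 3.38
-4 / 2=-2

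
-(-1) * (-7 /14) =-1 /2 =-0.50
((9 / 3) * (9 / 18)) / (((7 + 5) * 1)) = 1 / 8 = 0.12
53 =53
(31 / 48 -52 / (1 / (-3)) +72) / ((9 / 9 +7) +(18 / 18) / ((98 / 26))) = 107555 / 3888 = 27.66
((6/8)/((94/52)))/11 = 39/1034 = 0.04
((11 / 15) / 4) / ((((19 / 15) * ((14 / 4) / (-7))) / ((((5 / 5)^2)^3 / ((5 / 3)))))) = -33 / 190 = -0.17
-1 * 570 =-570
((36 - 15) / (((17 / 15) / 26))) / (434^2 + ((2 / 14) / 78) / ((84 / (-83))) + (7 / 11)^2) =45450765360 / 17769966498269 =0.00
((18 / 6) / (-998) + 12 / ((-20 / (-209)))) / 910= 625731 / 4540900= 0.14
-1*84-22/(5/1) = -442/5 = -88.40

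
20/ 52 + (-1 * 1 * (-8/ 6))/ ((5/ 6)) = 129/ 65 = 1.98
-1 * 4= -4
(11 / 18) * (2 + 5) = 77 / 18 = 4.28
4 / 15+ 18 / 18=19 / 15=1.27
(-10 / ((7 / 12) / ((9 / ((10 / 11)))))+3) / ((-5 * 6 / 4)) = 778 / 35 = 22.23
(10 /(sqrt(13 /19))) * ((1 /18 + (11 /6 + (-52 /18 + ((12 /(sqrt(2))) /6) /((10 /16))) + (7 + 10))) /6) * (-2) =16 * sqrt(247) * (-10 - sqrt(2)) /39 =-73.60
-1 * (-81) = 81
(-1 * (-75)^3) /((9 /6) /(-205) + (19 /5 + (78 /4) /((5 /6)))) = 172968750 /11149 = 15514.28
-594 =-594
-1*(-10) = 10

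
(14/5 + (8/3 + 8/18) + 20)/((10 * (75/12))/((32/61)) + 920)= 74624/2992725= 0.02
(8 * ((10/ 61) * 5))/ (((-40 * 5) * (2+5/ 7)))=-14/ 1159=-0.01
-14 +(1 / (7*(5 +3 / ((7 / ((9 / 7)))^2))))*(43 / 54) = -9244739 / 661392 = -13.98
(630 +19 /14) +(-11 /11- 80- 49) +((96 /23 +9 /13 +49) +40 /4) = 2366025 /4186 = 565.22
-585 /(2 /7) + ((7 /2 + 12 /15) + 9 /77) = -786587 /385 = -2043.08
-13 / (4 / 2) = -13 / 2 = -6.50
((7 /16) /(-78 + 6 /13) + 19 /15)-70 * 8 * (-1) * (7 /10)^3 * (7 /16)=4913051 /57600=85.30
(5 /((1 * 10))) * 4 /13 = 2 /13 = 0.15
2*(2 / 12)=1 / 3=0.33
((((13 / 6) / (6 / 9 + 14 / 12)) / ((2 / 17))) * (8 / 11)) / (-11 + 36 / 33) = -884 / 1199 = -0.74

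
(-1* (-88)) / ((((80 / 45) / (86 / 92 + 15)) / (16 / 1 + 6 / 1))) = 798237 / 46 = 17352.98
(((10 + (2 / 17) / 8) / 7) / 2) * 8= 681 / 119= 5.72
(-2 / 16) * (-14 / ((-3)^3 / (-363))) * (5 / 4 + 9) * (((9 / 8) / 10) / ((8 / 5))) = 34727 / 2048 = 16.96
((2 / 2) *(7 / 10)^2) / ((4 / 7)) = 343 / 400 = 0.86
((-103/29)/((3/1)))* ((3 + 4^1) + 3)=-1030/87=-11.84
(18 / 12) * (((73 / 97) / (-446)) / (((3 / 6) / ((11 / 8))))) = -0.01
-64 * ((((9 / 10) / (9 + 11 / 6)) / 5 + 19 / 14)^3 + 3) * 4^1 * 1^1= -2107200277000864 / 1471818359375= -1431.70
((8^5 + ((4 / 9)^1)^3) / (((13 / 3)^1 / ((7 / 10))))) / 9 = 83607776 / 142155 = 588.15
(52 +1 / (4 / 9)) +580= 2537 / 4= 634.25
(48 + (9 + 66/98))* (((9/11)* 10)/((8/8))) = 254340/539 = 471.87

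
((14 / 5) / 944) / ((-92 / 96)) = -21 / 6785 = -0.00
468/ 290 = 234/ 145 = 1.61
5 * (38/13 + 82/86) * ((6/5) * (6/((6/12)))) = 156024/559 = 279.11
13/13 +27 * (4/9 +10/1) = 283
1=1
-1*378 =-378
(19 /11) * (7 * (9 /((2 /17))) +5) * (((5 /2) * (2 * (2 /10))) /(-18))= -20539 /396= -51.87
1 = 1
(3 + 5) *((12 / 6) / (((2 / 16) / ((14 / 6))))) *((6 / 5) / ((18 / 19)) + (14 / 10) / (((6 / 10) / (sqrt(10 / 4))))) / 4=4256 / 45 + 784 *sqrt(10) / 9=370.05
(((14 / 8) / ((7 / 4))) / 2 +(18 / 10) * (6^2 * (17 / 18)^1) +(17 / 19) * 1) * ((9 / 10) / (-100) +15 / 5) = 35571963 / 190000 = 187.22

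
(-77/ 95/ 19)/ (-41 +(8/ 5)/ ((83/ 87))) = 6391/ 5891159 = 0.00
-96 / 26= -48 / 13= -3.69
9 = 9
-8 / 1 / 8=-1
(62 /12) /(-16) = -0.32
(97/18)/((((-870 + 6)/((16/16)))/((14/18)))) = -679/139968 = -0.00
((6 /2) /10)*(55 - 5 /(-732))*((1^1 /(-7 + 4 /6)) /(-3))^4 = 8053 /63596648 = 0.00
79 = 79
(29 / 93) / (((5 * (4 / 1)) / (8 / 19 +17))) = 9599 / 35340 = 0.27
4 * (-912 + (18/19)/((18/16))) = -69248/19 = -3644.63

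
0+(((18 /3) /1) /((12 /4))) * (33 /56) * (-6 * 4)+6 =-156 /7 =-22.29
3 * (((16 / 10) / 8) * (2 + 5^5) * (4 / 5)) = 37524 / 25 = 1500.96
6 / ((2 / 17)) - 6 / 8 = 201 / 4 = 50.25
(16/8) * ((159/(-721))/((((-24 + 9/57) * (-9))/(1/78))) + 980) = 74898892153/38213721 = 1960.00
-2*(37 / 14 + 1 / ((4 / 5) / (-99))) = 3391 / 14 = 242.21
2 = 2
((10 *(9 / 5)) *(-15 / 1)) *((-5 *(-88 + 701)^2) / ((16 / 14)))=443877131.25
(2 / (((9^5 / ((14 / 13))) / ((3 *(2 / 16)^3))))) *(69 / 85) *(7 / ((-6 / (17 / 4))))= -1127 / 1310100480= -0.00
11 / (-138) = -11 / 138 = -0.08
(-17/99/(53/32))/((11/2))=-0.02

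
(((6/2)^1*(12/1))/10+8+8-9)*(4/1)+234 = 276.40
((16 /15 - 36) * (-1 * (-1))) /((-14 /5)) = 262 /21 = 12.48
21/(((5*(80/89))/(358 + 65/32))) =21532749/12800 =1682.25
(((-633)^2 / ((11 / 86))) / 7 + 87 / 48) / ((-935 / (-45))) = 4962152673 / 230384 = 21538.62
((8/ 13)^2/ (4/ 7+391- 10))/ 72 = 56/ 4062591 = 0.00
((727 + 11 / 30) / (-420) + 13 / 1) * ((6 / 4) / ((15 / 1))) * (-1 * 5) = -141979 / 25200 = -5.63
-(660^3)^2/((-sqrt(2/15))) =41326975008000000 * sqrt(30) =226357164453338428.02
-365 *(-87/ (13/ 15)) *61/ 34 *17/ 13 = 29055825/ 338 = 85963.98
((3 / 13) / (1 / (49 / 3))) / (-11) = -49 / 143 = -0.34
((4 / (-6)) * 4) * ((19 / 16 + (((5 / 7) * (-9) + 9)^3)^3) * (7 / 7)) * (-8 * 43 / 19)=546016642680412 / 2300155599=237382.48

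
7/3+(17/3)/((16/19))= 145/16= 9.06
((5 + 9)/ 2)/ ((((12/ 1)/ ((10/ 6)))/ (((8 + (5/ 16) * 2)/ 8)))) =805/ 768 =1.05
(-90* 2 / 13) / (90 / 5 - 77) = 180 / 767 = 0.23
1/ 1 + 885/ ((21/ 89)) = 26262/ 7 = 3751.71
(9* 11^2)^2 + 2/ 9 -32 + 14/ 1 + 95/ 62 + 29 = 1185933.75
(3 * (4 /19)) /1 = 0.63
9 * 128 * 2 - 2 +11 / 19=43749 / 19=2302.58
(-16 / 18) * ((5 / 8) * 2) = -10 / 9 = -1.11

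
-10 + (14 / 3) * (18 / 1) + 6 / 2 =77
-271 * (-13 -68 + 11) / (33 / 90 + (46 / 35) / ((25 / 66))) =99592500 / 20141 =4944.76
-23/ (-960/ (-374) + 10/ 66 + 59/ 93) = -133331/ 19436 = -6.86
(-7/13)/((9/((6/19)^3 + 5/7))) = -0.04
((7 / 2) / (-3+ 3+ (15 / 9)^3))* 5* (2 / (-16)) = -189 / 400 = -0.47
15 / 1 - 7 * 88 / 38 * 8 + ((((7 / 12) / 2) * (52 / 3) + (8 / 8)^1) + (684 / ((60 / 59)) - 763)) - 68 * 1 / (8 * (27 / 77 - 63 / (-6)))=-190314953 / 952470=-199.81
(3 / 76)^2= 9 / 5776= 0.00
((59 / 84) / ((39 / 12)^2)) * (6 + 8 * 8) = 2360 / 507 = 4.65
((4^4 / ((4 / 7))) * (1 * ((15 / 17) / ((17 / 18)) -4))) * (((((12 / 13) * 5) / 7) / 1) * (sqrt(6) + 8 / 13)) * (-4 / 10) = 10887168 / 48841 + 1360896 * sqrt(6) / 3757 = 1110.19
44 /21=2.10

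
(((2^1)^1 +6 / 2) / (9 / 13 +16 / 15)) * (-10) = -9750 / 343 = -28.43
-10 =-10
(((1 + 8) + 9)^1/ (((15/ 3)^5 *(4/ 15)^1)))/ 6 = 9/ 2500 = 0.00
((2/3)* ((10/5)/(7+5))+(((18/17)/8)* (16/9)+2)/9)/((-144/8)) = -55/2754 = -0.02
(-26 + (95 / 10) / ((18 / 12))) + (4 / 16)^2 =-941 / 48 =-19.60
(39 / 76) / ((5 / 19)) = 39 / 20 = 1.95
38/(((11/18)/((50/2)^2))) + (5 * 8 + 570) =434210/11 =39473.64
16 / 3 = 5.33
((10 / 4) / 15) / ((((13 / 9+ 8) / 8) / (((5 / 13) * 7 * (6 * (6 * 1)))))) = 3024 / 221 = 13.68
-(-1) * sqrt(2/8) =1/2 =0.50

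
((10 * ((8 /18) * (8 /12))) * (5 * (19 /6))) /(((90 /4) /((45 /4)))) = 1900 /81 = 23.46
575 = 575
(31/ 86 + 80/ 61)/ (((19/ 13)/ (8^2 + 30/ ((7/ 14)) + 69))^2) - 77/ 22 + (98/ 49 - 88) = 27522329907/ 946903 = 29065.63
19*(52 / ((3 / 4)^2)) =15808 / 9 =1756.44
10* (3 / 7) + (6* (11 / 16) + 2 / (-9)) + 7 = 7655 / 504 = 15.19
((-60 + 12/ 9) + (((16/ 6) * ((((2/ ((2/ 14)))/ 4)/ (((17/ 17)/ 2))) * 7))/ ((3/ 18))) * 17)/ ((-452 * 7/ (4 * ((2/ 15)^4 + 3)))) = -6046476928/ 120133125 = -50.33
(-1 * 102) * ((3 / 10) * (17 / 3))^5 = -72412707 / 50000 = -1448.25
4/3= 1.33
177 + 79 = 256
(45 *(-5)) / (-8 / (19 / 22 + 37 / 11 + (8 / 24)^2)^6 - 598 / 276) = 108473273669547587070 / 1045135895554990961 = 103.79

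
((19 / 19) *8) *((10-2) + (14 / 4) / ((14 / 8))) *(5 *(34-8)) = 10400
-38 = -38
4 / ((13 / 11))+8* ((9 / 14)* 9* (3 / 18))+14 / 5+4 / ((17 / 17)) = 8144 / 455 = 17.90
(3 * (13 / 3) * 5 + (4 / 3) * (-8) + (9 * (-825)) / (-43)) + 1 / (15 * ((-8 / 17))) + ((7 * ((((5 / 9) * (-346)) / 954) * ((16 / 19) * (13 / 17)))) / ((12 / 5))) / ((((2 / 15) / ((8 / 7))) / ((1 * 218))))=-1145490138023 / 2385019080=-480.29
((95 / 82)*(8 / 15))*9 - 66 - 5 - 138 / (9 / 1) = -9935 / 123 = -80.77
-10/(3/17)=-170/3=-56.67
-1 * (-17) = 17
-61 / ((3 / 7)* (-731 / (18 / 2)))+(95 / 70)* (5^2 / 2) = 383093 / 20468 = 18.72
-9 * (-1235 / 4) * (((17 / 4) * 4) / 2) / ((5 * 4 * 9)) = 4199 / 32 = 131.22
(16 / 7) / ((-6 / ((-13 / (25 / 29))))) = 5.74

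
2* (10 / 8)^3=125 / 32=3.91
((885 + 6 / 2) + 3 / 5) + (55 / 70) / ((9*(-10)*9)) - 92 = 9033433 / 11340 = 796.60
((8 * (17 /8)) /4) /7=17 /28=0.61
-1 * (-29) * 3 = 87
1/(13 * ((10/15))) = 3/26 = 0.12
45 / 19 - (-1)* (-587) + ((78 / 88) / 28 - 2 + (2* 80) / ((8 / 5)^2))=-12268131 / 23408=-524.10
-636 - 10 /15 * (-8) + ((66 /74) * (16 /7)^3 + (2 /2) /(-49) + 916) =11268223 /38073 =295.96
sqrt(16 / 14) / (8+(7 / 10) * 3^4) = 20 * sqrt(14) / 4529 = 0.02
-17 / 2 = -8.50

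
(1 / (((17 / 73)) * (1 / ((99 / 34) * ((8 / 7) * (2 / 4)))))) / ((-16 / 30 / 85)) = -542025 / 476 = -1138.71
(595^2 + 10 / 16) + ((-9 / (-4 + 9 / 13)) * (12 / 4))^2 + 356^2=7112411565 / 14792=480828.26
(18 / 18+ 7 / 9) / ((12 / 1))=4 / 27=0.15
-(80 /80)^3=-1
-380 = -380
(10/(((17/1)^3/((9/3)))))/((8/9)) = 135/19652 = 0.01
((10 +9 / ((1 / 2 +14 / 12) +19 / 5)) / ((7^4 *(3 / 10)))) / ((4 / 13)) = 62075 / 1181292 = 0.05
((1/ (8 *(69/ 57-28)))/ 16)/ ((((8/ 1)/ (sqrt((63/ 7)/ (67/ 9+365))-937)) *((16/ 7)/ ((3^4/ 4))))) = 10094301/ 33357824-96957 *sqrt(838)/ 55907713024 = 0.30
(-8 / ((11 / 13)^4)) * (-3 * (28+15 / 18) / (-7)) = -19764212 / 102487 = -192.85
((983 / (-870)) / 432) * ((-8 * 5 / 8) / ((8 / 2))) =983 / 300672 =0.00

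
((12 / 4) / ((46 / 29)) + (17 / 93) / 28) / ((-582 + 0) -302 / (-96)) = -0.00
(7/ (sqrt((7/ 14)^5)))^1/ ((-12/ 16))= -112*sqrt(2)/ 3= -52.80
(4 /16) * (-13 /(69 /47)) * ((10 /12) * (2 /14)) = -3055 /11592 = -0.26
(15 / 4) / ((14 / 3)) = 45 / 56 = 0.80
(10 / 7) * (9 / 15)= 0.86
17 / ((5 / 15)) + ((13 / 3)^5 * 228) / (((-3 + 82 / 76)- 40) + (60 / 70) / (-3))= -7459680551 / 909387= -8202.98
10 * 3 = 30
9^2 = 81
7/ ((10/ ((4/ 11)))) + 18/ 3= 344/ 55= 6.25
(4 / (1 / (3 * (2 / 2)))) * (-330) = -3960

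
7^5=16807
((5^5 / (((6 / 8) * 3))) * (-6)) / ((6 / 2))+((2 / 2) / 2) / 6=-99997 / 36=-2777.69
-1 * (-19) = 19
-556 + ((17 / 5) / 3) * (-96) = -3324 / 5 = -664.80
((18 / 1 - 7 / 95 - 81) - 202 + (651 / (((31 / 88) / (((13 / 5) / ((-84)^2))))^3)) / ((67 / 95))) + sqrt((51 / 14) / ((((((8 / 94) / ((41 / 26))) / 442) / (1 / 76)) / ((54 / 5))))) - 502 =-766505620701635833 / 999259442130600 + 153 * sqrt(1281455) / 2660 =-701.96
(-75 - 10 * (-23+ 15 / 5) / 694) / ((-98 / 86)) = 1114775 / 17003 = 65.56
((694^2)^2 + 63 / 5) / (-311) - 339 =-745894990.15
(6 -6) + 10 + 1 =11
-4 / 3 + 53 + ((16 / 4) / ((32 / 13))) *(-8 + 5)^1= 1123 / 24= 46.79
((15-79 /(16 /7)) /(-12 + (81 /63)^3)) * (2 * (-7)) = -27.74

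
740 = 740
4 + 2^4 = 20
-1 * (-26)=26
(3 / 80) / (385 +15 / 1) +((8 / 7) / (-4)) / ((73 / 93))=-5950467 / 16352000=-0.36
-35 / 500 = -7 / 100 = -0.07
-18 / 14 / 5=-9 / 35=-0.26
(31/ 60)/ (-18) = -31/ 1080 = -0.03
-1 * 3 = -3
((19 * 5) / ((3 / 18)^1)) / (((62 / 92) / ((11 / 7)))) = 288420 / 217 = 1329.12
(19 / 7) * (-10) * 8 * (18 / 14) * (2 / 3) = -9120 / 49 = -186.12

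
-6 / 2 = -3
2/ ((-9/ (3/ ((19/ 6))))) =-4/ 19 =-0.21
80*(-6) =-480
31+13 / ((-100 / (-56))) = 957 / 25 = 38.28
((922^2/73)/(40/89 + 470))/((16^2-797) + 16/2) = -37828738/814559915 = -0.05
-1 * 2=-2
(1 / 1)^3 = 1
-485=-485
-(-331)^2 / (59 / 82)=-8984002 / 59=-152271.22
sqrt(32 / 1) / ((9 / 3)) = 4 * sqrt(2) / 3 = 1.89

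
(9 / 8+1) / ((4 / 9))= 153 / 32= 4.78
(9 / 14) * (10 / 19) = 45 / 133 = 0.34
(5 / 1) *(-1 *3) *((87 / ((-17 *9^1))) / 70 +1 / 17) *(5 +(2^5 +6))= -7783 / 238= -32.70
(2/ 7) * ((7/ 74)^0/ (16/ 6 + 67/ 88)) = 528/ 6335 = 0.08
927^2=859329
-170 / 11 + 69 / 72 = -3827 / 264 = -14.50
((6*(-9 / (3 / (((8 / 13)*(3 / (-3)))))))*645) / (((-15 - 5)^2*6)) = 387 / 130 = 2.98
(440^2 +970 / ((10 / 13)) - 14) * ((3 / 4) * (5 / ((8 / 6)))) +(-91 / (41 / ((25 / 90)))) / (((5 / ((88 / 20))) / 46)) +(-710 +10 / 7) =113088628873 / 206640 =547273.66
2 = 2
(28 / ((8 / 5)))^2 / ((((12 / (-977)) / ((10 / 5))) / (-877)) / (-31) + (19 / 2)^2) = 6507616255 / 1917754663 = 3.39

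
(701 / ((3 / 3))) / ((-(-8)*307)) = 701 / 2456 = 0.29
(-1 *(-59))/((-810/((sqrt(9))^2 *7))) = -413/90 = -4.59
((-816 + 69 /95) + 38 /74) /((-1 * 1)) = 2863882 /3515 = 814.76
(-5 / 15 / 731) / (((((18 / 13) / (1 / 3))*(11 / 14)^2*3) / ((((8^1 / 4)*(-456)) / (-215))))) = -387296 / 1540374165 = -0.00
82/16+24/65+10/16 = 1591/260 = 6.12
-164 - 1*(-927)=763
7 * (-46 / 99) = -322 / 99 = -3.25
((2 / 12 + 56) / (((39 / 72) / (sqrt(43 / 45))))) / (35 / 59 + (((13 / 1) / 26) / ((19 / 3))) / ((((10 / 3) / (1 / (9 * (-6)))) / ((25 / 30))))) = 170.97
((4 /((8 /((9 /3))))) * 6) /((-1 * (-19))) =9 /19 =0.47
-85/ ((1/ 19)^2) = -30685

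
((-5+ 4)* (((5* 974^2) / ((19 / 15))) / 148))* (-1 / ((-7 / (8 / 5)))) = -28460280 / 4921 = -5783.43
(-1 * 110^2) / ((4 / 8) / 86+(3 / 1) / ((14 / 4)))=-14568400 / 1039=-14021.56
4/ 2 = 2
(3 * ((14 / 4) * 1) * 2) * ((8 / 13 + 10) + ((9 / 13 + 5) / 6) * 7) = 4711 / 13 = 362.38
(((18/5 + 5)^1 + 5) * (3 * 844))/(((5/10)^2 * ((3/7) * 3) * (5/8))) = 12855808/75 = 171410.77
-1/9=-0.11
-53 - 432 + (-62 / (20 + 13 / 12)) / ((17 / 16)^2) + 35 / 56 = -284852087 / 584936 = -486.98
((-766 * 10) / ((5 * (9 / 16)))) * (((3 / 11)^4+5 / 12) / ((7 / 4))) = -1818226624 / 2767149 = -657.08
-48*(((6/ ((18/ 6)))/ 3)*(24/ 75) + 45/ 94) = -39032/ 1175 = -33.22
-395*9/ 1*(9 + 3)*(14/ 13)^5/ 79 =-290424960/ 371293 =-782.20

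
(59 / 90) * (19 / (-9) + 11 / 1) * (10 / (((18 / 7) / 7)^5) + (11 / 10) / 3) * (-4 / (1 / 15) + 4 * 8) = -5834544609754 / 23914845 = -243971.67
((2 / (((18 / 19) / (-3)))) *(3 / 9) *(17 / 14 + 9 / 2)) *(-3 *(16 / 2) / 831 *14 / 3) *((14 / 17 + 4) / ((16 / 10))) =623200 / 127143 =4.90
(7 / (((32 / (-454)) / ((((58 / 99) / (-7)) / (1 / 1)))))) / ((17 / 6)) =6583 / 2244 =2.93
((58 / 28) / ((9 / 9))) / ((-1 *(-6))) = 29 / 84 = 0.35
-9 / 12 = -3 / 4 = -0.75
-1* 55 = -55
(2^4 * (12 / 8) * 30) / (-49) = -14.69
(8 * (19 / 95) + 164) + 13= 178.60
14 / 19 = 0.74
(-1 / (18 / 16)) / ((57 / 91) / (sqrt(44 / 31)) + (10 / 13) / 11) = 2242240 / 9794781 - 304304 * sqrt(341) / 3264927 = -1.49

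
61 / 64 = 0.95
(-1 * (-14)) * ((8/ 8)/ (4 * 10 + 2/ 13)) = 91/ 261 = 0.35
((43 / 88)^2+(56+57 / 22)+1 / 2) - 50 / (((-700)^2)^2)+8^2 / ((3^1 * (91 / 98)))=82.30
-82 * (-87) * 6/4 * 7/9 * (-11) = -91553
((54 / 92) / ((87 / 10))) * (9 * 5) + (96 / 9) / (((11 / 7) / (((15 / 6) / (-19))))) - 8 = -2449517 / 418209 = -5.86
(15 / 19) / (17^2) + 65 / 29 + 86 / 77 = 41210504 / 12261403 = 3.36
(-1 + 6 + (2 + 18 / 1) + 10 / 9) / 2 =235 / 18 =13.06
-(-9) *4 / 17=36 / 17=2.12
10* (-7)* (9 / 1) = -630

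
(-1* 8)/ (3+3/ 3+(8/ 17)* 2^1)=-34/ 21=-1.62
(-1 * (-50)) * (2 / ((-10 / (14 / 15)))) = -28 / 3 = -9.33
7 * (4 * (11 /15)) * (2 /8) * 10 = 154 /3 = 51.33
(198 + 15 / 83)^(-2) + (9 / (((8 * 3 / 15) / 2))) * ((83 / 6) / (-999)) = -12474225791 / 80088601896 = -0.16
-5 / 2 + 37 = 34.50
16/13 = 1.23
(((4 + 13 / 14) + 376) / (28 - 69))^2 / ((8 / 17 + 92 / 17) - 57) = -483495113 / 286314644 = -1.69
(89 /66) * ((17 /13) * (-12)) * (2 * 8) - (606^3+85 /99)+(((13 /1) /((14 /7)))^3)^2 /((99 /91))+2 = -555300168377 /2496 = -222476029.00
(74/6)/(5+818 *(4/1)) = 37/9831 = 0.00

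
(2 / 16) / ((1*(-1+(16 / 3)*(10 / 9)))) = 27 / 1064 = 0.03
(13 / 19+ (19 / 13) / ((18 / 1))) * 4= 6806 / 2223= 3.06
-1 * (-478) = 478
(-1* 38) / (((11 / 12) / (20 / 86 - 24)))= 466032 / 473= 985.27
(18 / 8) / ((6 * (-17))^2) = 1 / 4624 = 0.00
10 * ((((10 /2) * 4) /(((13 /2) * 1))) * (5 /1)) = 2000 /13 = 153.85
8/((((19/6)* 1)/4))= 10.11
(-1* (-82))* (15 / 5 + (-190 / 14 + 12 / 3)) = -3772 / 7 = -538.86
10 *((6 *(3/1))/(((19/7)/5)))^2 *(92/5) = 73029600/361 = 202298.06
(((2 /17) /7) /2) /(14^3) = 1 /326536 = 0.00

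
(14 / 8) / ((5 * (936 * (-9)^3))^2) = 7 / 46559333433600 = 0.00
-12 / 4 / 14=-3 / 14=-0.21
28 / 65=0.43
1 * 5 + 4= 9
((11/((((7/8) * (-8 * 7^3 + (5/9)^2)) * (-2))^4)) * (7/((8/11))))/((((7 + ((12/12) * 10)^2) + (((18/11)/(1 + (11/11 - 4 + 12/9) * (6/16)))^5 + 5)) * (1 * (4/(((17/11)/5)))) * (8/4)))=1296418165725177/285361871724318168739355601862300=0.00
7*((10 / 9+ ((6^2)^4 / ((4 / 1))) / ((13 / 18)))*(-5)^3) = -59521505750 / 117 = -508730818.38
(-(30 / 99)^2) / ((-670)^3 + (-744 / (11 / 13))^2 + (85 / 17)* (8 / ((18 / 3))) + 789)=100 / 326688112263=0.00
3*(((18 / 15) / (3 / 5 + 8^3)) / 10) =9 / 12815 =0.00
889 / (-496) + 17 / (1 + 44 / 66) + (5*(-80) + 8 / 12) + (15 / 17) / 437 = -21607038323 / 55271760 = -390.92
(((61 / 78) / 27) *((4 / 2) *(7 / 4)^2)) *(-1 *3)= -2989 / 5616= -0.53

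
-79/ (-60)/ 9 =79/ 540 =0.15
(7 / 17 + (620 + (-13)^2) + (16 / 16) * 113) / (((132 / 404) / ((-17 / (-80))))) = 1549441 / 2640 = 586.91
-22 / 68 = -11 / 34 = -0.32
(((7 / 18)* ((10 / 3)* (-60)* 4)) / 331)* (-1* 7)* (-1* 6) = -39200 / 993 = -39.48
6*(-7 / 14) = -3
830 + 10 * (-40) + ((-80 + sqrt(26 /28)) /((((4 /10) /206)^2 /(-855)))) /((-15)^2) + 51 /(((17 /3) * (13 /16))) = 1048174934 /13 - 1007855 * sqrt(182) /14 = 79657647.70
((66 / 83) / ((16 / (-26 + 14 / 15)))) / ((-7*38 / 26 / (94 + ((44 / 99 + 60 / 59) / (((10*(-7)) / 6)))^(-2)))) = 638377846249 / 33237104320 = 19.21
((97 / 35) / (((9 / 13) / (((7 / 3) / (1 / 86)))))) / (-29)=-108446 / 3915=-27.70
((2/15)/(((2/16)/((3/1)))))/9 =16/45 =0.36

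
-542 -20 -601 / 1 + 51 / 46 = -53447 / 46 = -1161.89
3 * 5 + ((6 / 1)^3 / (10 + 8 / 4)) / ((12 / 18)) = 42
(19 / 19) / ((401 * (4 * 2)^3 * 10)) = 1 / 2053120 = 0.00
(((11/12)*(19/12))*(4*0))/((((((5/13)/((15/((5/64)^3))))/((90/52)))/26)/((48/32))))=0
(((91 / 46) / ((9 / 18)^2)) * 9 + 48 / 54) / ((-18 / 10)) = -40.06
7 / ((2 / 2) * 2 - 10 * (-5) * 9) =7 / 452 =0.02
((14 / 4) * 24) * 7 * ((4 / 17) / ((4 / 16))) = 9408 / 17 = 553.41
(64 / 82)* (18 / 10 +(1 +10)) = 2048 / 205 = 9.99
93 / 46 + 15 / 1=783 / 46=17.02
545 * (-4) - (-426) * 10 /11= -19720 /11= -1792.73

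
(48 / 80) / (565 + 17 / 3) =9 / 8560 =0.00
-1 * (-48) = 48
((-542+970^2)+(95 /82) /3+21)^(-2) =60516 /53515109106222241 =0.00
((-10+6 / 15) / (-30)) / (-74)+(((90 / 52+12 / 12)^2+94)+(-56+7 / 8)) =57937517 / 1250600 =46.33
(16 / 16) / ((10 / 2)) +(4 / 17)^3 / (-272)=83501 / 417605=0.20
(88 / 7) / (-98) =-0.13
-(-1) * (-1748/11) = -1748/11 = -158.91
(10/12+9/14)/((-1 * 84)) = -31/1764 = -0.02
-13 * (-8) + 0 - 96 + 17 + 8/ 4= 27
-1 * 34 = -34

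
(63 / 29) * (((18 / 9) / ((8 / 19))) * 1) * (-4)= -41.28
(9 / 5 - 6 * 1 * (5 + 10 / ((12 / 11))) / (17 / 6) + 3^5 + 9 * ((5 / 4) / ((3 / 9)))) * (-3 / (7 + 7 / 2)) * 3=-213.04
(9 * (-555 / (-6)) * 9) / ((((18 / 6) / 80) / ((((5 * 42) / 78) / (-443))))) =-6993000 / 5759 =-1214.27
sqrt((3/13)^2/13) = 0.06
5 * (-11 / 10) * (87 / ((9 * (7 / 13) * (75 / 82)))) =-170027 / 1575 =-107.95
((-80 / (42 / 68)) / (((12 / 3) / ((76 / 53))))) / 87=-51680 / 96831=-0.53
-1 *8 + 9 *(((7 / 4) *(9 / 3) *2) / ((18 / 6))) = 47 / 2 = 23.50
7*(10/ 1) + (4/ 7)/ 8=70.07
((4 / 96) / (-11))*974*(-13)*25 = 158275 / 132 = 1199.05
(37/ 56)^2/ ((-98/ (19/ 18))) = -26011/ 5531904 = -0.00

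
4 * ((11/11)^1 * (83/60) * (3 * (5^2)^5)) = 162109375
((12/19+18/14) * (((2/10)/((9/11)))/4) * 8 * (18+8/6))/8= 5423/2394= 2.27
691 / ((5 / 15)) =2073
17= 17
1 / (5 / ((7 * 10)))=14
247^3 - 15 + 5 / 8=120553669 / 8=15069208.62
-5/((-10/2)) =1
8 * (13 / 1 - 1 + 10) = 176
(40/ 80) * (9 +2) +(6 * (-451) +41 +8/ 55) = -292529/ 110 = -2659.35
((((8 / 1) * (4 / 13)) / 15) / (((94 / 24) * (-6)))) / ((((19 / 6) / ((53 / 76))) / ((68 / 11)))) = -115328 / 12131405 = -0.01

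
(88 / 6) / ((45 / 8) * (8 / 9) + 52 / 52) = 22 / 9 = 2.44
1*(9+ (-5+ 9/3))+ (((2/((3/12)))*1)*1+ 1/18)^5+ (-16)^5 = -1917245087567/1889568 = -1014647.31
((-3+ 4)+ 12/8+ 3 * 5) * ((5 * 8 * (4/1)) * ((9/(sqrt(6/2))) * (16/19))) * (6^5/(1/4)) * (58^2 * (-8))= -10255775664399.52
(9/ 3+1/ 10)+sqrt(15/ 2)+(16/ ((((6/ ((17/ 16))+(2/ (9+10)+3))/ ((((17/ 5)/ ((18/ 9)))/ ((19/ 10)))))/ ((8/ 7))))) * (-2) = -126381/ 197890+sqrt(30)/ 2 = 2.10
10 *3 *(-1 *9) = -270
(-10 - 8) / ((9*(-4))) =1 / 2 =0.50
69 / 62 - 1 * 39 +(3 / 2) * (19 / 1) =-291 / 31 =-9.39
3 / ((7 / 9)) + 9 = 90 / 7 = 12.86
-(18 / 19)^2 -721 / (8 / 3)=-783435 / 2888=-271.27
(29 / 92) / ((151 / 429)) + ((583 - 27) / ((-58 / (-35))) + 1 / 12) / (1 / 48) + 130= 6542464781 / 402868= 16239.72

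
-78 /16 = -39 /8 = -4.88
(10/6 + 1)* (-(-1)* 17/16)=17/6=2.83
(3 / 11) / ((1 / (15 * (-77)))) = -315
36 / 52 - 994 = -12913 / 13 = -993.31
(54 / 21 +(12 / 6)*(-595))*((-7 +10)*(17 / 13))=-423912 / 91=-4658.37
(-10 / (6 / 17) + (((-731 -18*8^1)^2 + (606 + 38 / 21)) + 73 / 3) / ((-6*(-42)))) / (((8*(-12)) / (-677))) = 899364035 / 42336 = 21243.48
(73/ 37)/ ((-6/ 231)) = -5621/ 74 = -75.96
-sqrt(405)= -9 * sqrt(5)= -20.12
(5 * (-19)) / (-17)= 95 / 17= 5.59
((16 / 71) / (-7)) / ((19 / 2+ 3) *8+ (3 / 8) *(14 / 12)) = -256 / 798679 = -0.00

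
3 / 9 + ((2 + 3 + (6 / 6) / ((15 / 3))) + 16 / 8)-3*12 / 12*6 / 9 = 83 / 15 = 5.53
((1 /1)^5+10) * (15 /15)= 11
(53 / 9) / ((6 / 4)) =106 / 27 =3.93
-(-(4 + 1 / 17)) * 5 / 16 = 345 / 272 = 1.27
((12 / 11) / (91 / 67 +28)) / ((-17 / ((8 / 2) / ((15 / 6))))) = -6432 / 1839145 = -0.00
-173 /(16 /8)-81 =-335 /2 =-167.50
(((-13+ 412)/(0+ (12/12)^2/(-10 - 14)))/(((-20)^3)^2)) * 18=-10773/4000000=-0.00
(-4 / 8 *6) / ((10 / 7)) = -21 / 10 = -2.10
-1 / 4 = -0.25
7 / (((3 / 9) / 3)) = 63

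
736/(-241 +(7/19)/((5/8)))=-3040/993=-3.06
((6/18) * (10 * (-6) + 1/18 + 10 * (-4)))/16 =-1799/864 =-2.08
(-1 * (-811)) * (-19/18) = -15409/18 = -856.06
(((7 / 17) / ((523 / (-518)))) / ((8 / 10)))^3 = -744909349625 / 5622659935768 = -0.13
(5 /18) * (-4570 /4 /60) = -2285 /432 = -5.29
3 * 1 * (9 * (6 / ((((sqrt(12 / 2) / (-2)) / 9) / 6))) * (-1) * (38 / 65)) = 110808 * sqrt(6) / 65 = 4175.74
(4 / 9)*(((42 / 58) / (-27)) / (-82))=14 / 96309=0.00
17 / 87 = 0.20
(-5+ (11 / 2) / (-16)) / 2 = -171 / 64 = -2.67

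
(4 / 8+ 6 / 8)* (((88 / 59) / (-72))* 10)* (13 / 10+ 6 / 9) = -55 / 108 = -0.51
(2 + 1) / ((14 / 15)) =45 / 14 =3.21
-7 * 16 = -112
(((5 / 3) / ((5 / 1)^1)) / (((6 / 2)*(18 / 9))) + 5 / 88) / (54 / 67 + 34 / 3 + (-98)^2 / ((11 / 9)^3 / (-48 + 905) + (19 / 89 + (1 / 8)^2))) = 700979648069 / 259154852069429184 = 0.00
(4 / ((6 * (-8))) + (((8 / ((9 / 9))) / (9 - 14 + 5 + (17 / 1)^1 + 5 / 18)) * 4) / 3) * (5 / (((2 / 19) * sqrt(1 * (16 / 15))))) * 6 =189335 * sqrt(15) / 4976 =147.37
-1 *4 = -4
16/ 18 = 8/ 9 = 0.89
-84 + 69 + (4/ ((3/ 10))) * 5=155/ 3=51.67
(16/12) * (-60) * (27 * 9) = -19440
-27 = -27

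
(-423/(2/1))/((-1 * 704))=423/1408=0.30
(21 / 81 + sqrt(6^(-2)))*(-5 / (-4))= 115 / 216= 0.53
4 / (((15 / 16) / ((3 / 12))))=1.07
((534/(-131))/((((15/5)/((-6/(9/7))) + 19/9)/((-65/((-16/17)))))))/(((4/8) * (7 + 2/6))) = -11152323/213268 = -52.29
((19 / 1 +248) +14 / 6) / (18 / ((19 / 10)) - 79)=-15352 / 3963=-3.87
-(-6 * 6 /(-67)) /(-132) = 3 /737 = 0.00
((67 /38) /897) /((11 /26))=67 /14421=0.00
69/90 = 23/30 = 0.77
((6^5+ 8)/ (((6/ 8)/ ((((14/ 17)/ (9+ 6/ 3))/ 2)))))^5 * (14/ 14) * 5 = 2459089284384766619193180160/ 55566661698801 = 44254760124231.61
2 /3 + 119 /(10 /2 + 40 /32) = 1478 /75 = 19.71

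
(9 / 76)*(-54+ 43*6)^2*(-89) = -8333604 / 19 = -438610.74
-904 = -904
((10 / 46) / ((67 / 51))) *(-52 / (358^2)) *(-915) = 3033225 / 49375181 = 0.06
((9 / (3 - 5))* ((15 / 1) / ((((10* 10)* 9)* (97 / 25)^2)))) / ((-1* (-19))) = -375 / 1430168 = -0.00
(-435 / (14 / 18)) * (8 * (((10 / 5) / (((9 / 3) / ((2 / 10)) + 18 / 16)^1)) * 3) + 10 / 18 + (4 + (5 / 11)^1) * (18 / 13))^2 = -52624.62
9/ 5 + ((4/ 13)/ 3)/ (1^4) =1.90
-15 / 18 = -5 / 6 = -0.83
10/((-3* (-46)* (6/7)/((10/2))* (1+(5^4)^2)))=175/161719164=0.00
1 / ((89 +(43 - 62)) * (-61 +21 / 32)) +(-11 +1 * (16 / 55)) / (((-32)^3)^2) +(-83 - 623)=-563569809551883177 / 798257252925440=-706.00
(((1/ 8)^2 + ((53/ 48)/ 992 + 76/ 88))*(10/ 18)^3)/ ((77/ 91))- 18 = -74853557017/ 4200159744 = -17.82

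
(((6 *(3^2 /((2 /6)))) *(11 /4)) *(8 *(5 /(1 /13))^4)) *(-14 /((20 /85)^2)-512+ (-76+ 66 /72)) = -106875672564375 /2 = -53437836282187.50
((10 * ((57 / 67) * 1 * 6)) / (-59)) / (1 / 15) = -12.98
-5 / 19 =-0.26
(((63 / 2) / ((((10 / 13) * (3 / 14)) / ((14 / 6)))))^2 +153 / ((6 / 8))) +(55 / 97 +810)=1938461357 / 9700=199841.38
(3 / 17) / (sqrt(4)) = 3 / 34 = 0.09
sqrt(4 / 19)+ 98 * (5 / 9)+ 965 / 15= 2 * sqrt(19) / 19+ 1069 / 9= 119.24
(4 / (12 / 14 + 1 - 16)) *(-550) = 1400 / 9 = 155.56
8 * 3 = 24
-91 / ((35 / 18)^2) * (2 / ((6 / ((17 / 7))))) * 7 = -23868 / 175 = -136.39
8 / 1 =8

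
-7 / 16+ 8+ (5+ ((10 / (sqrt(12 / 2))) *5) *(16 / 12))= 201 / 16+ 100 *sqrt(6) / 9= 39.78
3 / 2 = 1.50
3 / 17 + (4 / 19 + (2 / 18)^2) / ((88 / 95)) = 50539 / 121176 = 0.42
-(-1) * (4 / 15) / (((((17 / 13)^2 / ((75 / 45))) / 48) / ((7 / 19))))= 75712 / 16473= 4.60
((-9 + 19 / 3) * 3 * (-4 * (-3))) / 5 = -96 / 5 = -19.20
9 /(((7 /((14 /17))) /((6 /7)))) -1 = -11 /119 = -0.09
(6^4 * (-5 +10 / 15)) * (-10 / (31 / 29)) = 52536.77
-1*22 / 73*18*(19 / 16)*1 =-1881 / 292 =-6.44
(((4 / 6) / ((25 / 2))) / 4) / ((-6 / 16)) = -8 / 225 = -0.04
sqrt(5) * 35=35 * sqrt(5)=78.26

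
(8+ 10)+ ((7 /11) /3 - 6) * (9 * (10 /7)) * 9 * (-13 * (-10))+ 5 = -6702329 /77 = -87043.23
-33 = -33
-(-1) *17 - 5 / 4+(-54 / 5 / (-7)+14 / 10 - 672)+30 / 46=-2101549 / 3220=-652.65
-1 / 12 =-0.08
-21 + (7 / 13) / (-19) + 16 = -1242 / 247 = -5.03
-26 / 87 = -0.30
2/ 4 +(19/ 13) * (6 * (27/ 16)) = 1591/ 104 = 15.30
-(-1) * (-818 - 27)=-845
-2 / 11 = -0.18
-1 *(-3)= 3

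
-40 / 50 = -4 / 5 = -0.80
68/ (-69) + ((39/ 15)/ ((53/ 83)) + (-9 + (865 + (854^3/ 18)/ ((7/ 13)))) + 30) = 3525077319683/ 54855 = 64261732.20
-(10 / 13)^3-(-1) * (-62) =-137214 / 2197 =-62.46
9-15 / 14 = 111 / 14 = 7.93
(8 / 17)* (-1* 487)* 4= -15584 / 17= -916.71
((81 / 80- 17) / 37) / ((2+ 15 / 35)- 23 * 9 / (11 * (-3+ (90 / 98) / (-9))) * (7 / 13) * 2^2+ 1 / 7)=-24325301 / 880332120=-0.03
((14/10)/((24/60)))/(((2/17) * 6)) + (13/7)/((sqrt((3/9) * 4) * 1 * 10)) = 13 * sqrt(3)/140 + 119/24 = 5.12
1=1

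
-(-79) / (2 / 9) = 711 / 2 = 355.50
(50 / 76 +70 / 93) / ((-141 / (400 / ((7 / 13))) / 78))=-336986000 / 581343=-579.67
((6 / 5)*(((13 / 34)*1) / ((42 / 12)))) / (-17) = -78 / 10115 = -0.01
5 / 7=0.71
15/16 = 0.94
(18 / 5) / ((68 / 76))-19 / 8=1121 / 680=1.65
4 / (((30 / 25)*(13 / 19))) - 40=-1370 / 39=-35.13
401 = 401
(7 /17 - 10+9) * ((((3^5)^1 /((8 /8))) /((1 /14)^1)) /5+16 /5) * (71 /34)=-242678 /289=-839.72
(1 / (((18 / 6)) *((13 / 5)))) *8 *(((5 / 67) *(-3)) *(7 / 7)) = -200 / 871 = -0.23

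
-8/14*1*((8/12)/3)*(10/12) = -20/189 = -0.11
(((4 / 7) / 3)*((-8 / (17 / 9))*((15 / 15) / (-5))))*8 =1.29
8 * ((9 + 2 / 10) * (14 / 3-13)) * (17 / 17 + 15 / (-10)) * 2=1840 / 3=613.33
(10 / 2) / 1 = 5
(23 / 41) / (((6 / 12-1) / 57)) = -2622 / 41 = -63.95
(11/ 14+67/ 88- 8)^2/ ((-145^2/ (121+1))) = -38553525/ 159561248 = -0.24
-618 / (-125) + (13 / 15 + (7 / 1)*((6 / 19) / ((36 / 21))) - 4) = 44177 / 14250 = 3.10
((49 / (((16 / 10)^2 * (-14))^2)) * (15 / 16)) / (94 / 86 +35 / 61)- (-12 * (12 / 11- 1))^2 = -162062008167 / 138677321728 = -1.17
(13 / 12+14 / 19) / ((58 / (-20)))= -2075 / 3306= -0.63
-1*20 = -20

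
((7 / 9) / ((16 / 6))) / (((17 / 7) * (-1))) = -49 / 408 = -0.12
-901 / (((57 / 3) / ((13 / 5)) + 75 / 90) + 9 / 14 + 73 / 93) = -94.16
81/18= 9/2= 4.50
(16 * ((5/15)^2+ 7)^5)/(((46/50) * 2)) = 214748364800/1358127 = 158120.97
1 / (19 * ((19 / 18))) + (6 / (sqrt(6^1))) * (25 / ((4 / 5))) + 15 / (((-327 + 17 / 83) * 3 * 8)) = 3756041 / 78334112 + 125 * sqrt(6) / 4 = 76.59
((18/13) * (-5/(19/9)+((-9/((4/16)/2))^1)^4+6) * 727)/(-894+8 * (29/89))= -297338107095891/9797749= -30347593.83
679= 679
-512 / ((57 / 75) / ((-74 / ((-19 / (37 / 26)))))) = -17523200 / 4693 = -3733.90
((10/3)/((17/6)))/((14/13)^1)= 130/119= 1.09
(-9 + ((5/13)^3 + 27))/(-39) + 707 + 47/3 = 20626859/28561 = 722.20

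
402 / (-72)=-67 / 12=-5.58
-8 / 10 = -4 / 5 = -0.80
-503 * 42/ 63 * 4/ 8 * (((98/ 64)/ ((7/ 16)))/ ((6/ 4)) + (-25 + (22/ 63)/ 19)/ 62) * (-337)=24284654393/ 222642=109074.90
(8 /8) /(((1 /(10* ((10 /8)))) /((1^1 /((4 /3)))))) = 75 /8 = 9.38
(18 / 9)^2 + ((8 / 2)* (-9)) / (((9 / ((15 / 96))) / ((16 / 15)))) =3.33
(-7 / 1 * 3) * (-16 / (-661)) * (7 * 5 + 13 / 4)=-12852 / 661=-19.44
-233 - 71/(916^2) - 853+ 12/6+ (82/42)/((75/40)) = -286228873757/264302640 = -1082.96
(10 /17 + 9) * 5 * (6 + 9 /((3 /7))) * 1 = 22005 /17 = 1294.41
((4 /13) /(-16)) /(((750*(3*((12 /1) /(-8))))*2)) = 1 /351000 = 0.00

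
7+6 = 13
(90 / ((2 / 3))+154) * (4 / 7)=1156 / 7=165.14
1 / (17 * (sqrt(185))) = sqrt(185) / 3145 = 0.00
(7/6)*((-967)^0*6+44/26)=350/39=8.97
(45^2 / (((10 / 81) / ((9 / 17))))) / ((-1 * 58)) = -295245 / 1972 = -149.72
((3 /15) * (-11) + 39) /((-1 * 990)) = -92 /2475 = -0.04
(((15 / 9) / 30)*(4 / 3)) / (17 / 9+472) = 2 / 12795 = 0.00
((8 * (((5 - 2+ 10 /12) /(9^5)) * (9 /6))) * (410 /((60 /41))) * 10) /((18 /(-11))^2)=23391115 /28697814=0.82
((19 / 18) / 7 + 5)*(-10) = -3245 / 63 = -51.51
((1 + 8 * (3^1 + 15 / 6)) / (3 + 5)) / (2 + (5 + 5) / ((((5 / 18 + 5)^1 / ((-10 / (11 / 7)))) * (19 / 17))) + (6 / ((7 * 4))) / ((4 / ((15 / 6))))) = -2501730 / 3849011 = -0.65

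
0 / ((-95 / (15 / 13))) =0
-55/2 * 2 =-55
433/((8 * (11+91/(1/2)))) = 433/1544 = 0.28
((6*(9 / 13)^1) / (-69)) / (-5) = 18 / 1495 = 0.01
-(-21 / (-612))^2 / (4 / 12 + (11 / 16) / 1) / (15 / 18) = -2 / 1445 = -0.00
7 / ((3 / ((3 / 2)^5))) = 567 / 32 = 17.72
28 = 28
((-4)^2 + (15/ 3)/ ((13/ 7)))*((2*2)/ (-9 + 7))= -486/ 13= -37.38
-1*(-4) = 4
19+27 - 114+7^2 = -19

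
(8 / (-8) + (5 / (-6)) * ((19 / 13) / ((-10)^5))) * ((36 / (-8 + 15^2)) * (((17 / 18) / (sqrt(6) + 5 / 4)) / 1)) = 26519677 / 600873000 - 26519677 * sqrt(6) / 751091250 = -0.04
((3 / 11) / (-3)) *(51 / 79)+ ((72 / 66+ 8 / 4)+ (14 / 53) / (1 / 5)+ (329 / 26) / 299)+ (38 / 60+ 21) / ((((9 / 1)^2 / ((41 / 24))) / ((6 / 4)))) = 35356815781351 / 6960435973920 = 5.08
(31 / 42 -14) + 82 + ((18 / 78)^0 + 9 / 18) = 1475 / 21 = 70.24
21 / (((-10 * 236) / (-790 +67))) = 15183 / 2360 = 6.43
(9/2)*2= 9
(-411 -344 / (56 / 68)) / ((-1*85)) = 5801 / 595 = 9.75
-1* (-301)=301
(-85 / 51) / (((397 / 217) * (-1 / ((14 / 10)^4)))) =521017 / 148875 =3.50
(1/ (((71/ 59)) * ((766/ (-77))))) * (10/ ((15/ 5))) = -22715/ 81579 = -0.28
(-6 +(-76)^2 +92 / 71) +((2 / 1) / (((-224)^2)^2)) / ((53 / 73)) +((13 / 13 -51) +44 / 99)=243930969185236535 / 42632304132096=5721.74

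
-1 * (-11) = 11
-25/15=-5/3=-1.67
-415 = -415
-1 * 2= -2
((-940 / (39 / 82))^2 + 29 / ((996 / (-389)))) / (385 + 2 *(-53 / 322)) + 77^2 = 502997964583429 / 31273925904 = 16083.62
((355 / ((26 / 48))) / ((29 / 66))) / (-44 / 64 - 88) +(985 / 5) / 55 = -11801633 / 891605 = -13.24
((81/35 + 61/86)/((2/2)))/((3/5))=9101/1806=5.04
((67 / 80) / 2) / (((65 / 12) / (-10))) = -201 / 260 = -0.77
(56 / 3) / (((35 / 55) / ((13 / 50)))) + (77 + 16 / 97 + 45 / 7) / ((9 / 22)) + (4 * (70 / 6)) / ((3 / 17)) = 72783664 / 152775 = 476.41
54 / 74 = 27 / 37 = 0.73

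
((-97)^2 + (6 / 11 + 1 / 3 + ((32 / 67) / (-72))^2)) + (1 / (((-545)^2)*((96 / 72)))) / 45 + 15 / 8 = 447250530973801091 / 47520423819000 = 9411.75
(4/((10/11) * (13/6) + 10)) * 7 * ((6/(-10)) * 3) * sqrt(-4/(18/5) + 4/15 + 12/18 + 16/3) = -5544 * sqrt(290)/9875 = -9.56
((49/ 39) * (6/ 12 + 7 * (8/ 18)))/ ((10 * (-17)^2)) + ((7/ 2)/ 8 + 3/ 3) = 1.44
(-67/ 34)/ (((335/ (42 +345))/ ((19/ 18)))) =-817/ 340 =-2.40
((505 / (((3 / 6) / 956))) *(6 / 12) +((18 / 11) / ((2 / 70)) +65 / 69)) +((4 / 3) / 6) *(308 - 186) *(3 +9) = 366721133 / 759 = 483163.55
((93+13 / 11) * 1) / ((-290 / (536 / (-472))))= 34706 / 94105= 0.37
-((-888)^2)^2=-621801639936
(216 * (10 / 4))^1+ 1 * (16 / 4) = 544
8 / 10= 4 / 5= 0.80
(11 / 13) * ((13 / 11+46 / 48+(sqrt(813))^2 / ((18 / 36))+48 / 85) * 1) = 36548137 / 26520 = 1378.13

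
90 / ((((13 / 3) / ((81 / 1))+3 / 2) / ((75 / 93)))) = 218700 / 4681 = 46.72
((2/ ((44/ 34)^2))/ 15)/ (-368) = -289/ 1335840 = -0.00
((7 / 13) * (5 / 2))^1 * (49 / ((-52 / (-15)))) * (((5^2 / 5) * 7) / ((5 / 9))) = 1620675 / 1352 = 1198.72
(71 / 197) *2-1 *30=-5768 / 197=-29.28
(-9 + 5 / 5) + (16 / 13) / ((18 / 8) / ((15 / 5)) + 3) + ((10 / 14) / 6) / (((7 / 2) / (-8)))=-75904 / 9555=-7.94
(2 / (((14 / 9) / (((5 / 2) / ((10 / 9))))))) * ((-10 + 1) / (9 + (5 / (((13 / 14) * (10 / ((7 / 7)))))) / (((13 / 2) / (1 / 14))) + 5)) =-13689 / 7364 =-1.86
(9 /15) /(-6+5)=-3 /5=-0.60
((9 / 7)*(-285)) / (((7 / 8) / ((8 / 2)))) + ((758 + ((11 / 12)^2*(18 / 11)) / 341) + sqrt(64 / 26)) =-11144575 / 12152 + 4*sqrt(26) / 13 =-915.53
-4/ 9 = -0.44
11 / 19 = 0.58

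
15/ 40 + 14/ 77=0.56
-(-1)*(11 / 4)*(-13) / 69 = -143 / 276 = -0.52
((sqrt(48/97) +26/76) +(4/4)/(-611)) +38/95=4 * sqrt(291)/97 +85961/116090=1.44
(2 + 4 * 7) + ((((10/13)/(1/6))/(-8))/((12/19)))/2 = 6145/208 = 29.54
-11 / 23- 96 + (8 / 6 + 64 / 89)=-579869 / 6141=-94.43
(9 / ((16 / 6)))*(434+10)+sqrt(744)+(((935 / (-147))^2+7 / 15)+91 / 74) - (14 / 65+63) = 1504.71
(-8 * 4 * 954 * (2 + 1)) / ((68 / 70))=-1602720 / 17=-94277.65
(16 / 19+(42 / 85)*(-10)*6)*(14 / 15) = -130256 / 4845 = -26.88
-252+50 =-202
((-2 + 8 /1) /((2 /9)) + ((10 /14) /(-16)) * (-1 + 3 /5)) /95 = 1513 /5320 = 0.28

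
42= 42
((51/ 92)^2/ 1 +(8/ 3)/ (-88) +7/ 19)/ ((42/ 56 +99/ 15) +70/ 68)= 291141575/ 3779859468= 0.08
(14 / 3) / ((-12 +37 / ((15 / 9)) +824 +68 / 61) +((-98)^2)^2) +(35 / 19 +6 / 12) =7511373297077 / 3207103136214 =2.34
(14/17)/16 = 7/136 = 0.05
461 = 461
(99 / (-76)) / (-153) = 11 / 1292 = 0.01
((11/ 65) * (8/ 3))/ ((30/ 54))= 264/ 325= 0.81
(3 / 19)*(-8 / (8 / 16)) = -2.53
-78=-78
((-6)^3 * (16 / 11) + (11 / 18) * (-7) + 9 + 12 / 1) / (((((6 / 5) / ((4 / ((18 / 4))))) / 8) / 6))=-9423520 / 891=-10576.34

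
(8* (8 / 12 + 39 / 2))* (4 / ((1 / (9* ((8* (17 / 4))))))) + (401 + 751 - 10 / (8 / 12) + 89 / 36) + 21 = 7150769 / 36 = 198632.47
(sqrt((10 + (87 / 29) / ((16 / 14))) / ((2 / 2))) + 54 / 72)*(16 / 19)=12 / 19 + 4*sqrt(202) / 19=3.62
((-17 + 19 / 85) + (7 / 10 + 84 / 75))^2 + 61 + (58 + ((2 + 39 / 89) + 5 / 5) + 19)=23479042841 / 64302500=365.13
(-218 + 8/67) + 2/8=-58325/268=-217.63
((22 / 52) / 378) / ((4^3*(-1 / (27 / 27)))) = -11 / 628992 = -0.00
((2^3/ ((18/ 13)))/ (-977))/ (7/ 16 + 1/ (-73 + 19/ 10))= -0.01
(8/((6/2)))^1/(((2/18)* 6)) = 4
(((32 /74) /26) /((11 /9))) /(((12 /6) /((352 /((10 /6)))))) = 1.44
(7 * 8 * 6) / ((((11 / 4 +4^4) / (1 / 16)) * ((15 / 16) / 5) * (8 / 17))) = 952 / 1035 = 0.92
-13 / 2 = -6.50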